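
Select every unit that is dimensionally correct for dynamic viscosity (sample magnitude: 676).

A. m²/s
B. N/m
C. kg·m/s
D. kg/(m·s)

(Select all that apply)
D

dynamic viscosity has SI base units: kg / (m * s)

Checking each option against kg / (m * s):
  A. m²/s: ✗ does not match
  B. N/m: ✗ does not match
  C. kg·m/s: ✗ does not match
  D. kg/(m·s): ✓ matches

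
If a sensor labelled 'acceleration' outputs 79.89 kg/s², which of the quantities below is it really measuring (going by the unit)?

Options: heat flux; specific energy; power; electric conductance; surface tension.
surface tension

acceleration should have units dimensionally equivalent to m / s^2 (e.g. m/s²).
The given unit 'kg/s²' reduces to kg / s^2. Of the listed options, that is the dimensionality of surface tension.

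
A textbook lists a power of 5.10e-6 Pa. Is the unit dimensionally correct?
No

power has SI base units: kg * m^2 / s^3
Pa does NOT reduce to kg * m^2 / s^3; a valid unit for power would be e.g. W.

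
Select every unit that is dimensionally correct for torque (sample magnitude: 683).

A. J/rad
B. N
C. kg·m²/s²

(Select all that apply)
A, C

torque has SI base units: kg * m^2 / s^2

Checking each option against kg * m^2 / s^2:
  A. J/rad: ✓ matches
  B. N: ✗ does not match
  C. kg·m²/s²: ✓ matches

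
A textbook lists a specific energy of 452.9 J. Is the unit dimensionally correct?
No

specific energy has SI base units: m^2 / s^2
J does NOT reduce to m^2 / s^2; a valid unit for specific energy would be e.g. J/kg.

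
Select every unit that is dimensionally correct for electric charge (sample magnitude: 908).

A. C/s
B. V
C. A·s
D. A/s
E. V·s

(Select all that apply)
C

electric charge has SI base units: A * s

Checking each option against A * s:
  A. C/s: ✗ does not match
  B. V: ✗ does not match
  C. A·s: ✓ matches
  D. A/s: ✗ does not match
  E. V·s: ✗ does not match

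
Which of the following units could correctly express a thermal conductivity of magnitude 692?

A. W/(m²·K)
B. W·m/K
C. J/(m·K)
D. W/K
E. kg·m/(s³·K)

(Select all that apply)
E

thermal conductivity has SI base units: kg * m / (s^3 * K)

Checking each option against kg * m / (s^3 * K):
  A. W/(m²·K): ✗ does not match
  B. W·m/K: ✗ does not match
  C. J/(m·K): ✗ does not match
  D. W/K: ✗ does not match
  E. kg·m/(s³·K): ✓ matches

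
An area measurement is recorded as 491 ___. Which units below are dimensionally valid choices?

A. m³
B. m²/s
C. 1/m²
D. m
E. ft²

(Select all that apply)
E

area has SI base units: m^2

Checking each option against m^2:
  A. m³: ✗ does not match
  B. m²/s: ✗ does not match
  C. 1/m²: ✗ does not match
  D. m: ✗ does not match
  E. ft²: ✓ matches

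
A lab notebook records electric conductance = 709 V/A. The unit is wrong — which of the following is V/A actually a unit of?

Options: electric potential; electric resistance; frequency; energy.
electric resistance

electric conductance should have units dimensionally equivalent to A^2 * s^3 / (kg * m^2) (e.g. S).
The given unit 'V/A' reduces to kg * m^2 / (A^2 * s^3). Of the listed options, that is the dimensionality of electric resistance.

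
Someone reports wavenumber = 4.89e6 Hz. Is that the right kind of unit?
No

wavenumber has SI base units: 1 / m
Hz does NOT reduce to 1 / m; a valid unit for wavenumber would be e.g. 1/m.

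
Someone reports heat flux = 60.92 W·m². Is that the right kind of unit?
No

heat flux has SI base units: kg / s^3
W·m² does NOT reduce to kg / s^3; a valid unit for heat flux would be e.g. W/m².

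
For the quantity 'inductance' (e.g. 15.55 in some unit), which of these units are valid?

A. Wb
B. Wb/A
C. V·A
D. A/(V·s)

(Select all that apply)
B

inductance has SI base units: kg * m^2 / (A^2 * s^2)

Checking each option against kg * m^2 / (A^2 * s^2):
  A. Wb: ✗ does not match
  B. Wb/A: ✓ matches
  C. V·A: ✗ does not match
  D. A/(V·s): ✗ does not match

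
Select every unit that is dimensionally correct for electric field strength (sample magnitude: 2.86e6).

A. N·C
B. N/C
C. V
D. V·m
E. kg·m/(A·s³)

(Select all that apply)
B, E

electric field strength has SI base units: kg * m / (A * s^3)

Checking each option against kg * m / (A * s^3):
  A. N·C: ✗ does not match
  B. N/C: ✓ matches
  C. V: ✗ does not match
  D. V·m: ✗ does not match
  E. kg·m/(A·s³): ✓ matches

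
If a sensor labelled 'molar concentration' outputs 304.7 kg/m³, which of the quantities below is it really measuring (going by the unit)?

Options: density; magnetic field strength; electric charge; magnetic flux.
density

molar concentration should have units dimensionally equivalent to mol / m^3 (e.g. mol/m³).
The given unit 'kg/m³' reduces to kg / m^3. Of the listed options, that is the dimensionality of density.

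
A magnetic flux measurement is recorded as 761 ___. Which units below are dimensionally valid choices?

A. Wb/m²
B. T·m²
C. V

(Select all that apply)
B

magnetic flux has SI base units: kg * m^2 / (A * s^2)

Checking each option against kg * m^2 / (A * s^2):
  A. Wb/m²: ✗ does not match
  B. T·m²: ✓ matches
  C. V: ✗ does not match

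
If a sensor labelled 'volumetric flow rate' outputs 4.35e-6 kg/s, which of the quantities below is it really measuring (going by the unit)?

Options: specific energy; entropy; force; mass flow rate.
mass flow rate

volumetric flow rate should have units dimensionally equivalent to m^3 / s (e.g. m³/s).
The given unit 'kg/s' reduces to kg / s. Of the listed options, that is the dimensionality of mass flow rate.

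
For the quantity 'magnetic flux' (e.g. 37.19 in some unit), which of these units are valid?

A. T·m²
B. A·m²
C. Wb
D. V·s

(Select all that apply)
A, C, D

magnetic flux has SI base units: kg * m^2 / (A * s^2)

Checking each option against kg * m^2 / (A * s^2):
  A. T·m²: ✓ matches
  B. A·m²: ✗ does not match
  C. Wb: ✓ matches
  D. V·s: ✓ matches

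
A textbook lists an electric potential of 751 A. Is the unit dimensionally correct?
No

electric potential has SI base units: kg * m^2 / (A * s^3)
A does NOT reduce to kg * m^2 / (A * s^3); a valid unit for electric potential would be e.g. V.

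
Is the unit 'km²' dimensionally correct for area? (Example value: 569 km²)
Yes

area has SI base units: m^2
km² reduces to the same SI base units, so it is a valid unit for area.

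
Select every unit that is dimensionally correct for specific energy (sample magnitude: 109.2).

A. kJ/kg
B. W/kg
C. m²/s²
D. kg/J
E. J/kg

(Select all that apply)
A, C, E

specific energy has SI base units: m^2 / s^2

Checking each option against m^2 / s^2:
  A. kJ/kg: ✓ matches
  B. W/kg: ✗ does not match
  C. m²/s²: ✓ matches
  D. kg/J: ✗ does not match
  E. J/kg: ✓ matches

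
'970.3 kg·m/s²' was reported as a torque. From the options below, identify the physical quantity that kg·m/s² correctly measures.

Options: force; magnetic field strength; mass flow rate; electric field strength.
force

torque should have units dimensionally equivalent to kg * m^2 / s^2 (e.g. N·m).
The given unit 'kg·m/s²' reduces to kg * m / s^2. Of the listed options, that is the dimensionality of force.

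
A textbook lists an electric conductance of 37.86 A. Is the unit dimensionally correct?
No

electric conductance has SI base units: A^2 * s^3 / (kg * m^2)
A does NOT reduce to A^2 * s^3 / (kg * m^2); a valid unit for electric conductance would be e.g. S.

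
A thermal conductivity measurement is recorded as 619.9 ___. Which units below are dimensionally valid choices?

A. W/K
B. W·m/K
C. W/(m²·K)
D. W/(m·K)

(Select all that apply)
D

thermal conductivity has SI base units: kg * m / (s^3 * K)

Checking each option against kg * m / (s^3 * K):
  A. W/K: ✗ does not match
  B. W·m/K: ✗ does not match
  C. W/(m²·K): ✗ does not match
  D. W/(m·K): ✓ matches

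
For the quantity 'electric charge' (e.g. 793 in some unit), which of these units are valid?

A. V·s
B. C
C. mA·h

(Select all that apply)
B, C

electric charge has SI base units: A * s

Checking each option against A * s:
  A. V·s: ✗ does not match
  B. C: ✓ matches
  C. mA·h: ✓ matches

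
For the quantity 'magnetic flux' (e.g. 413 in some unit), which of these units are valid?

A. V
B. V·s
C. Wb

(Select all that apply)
B, C

magnetic flux has SI base units: kg * m^2 / (A * s^2)

Checking each option against kg * m^2 / (A * s^2):
  A. V: ✗ does not match
  B. V·s: ✓ matches
  C. Wb: ✓ matches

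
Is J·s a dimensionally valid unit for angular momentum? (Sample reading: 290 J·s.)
Yes

angular momentum has SI base units: kg * m^2 / s
J·s reduces to the same SI base units, so it is a valid unit for angular momentum.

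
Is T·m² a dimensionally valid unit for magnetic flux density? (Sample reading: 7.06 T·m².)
No

magnetic flux density has SI base units: kg / (A * s^2)
T·m² does NOT reduce to kg / (A * s^2); a valid unit for magnetic flux density would be e.g. T.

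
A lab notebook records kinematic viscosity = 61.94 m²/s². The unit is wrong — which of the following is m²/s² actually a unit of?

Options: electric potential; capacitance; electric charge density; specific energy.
specific energy

kinematic viscosity should have units dimensionally equivalent to m^2 / s (e.g. m²/s).
The given unit 'm²/s²' reduces to m^2 / s^2. Of the listed options, that is the dimensionality of specific energy.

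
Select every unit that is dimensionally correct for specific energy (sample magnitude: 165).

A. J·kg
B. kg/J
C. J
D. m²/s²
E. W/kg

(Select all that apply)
D

specific energy has SI base units: m^2 / s^2

Checking each option against m^2 / s^2:
  A. J·kg: ✗ does not match
  B. kg/J: ✗ does not match
  C. J: ✗ does not match
  D. m²/s²: ✓ matches
  E. W/kg: ✗ does not match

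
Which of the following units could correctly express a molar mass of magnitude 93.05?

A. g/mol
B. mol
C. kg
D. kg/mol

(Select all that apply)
A, D

molar mass has SI base units: kg / mol

Checking each option against kg / mol:
  A. g/mol: ✓ matches
  B. mol: ✗ does not match
  C. kg: ✗ does not match
  D. kg/mol: ✓ matches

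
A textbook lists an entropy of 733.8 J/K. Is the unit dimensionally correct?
Yes

entropy has SI base units: kg * m^2 / (s^2 * K)
J/K reduces to the same SI base units, so it is a valid unit for entropy.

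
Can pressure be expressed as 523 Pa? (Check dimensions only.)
Yes

pressure has SI base units: kg / (m * s^2)
Pa reduces to the same SI base units, so it is a valid unit for pressure.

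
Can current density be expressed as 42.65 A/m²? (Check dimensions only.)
Yes

current density has SI base units: A / m^2
A/m² reduces to the same SI base units, so it is a valid unit for current density.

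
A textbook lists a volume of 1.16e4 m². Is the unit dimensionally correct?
No

volume has SI base units: m^3
m² does NOT reduce to m^3; a valid unit for volume would be e.g. m³.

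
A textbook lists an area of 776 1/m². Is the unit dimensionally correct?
No

area has SI base units: m^2
1/m² does NOT reduce to m^2; a valid unit for area would be e.g. m².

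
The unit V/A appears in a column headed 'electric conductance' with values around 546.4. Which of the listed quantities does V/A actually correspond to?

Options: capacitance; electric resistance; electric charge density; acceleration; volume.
electric resistance

electric conductance should have units dimensionally equivalent to A^2 * s^3 / (kg * m^2) (e.g. S).
The given unit 'V/A' reduces to kg * m^2 / (A^2 * s^3). Of the listed options, that is the dimensionality of electric resistance.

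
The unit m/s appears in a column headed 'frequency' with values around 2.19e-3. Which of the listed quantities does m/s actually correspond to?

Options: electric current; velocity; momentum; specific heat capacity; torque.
velocity

frequency should have units dimensionally equivalent to 1 / s (e.g. Hz).
The given unit 'm/s' reduces to m / s. Of the listed options, that is the dimensionality of velocity.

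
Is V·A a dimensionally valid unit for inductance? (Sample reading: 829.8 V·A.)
No

inductance has SI base units: kg * m^2 / (A^2 * s^2)
V·A does NOT reduce to kg * m^2 / (A^2 * s^2); a valid unit for inductance would be e.g. H.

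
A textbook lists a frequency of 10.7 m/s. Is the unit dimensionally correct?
No

frequency has SI base units: 1 / s
m/s does NOT reduce to 1 / s; a valid unit for frequency would be e.g. Hz.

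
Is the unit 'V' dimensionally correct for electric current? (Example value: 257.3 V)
No

electric current has SI base units: A
V does NOT reduce to A; a valid unit for electric current would be e.g. A.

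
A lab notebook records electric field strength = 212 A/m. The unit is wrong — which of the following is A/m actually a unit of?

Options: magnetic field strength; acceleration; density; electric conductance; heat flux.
magnetic field strength

electric field strength should have units dimensionally equivalent to kg * m / (A * s^3) (e.g. V/m).
The given unit 'A/m' reduces to A / m. Of the listed options, that is the dimensionality of magnetic field strength.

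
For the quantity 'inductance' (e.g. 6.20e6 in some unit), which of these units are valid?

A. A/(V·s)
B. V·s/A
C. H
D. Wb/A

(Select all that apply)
B, C, D

inductance has SI base units: kg * m^2 / (A^2 * s^2)

Checking each option against kg * m^2 / (A^2 * s^2):
  A. A/(V·s): ✗ does not match
  B. V·s/A: ✓ matches
  C. H: ✓ matches
  D. Wb/A: ✓ matches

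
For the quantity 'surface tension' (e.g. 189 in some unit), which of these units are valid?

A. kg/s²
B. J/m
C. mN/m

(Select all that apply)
A, C

surface tension has SI base units: kg / s^2

Checking each option against kg / s^2:
  A. kg/s²: ✓ matches
  B. J/m: ✗ does not match
  C. mN/m: ✓ matches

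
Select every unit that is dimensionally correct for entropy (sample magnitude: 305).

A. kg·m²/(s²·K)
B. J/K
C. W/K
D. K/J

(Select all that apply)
A, B

entropy has SI base units: kg * m^2 / (s^2 * K)

Checking each option against kg * m^2 / (s^2 * K):
  A. kg·m²/(s²·K): ✓ matches
  B. J/K: ✓ matches
  C. W/K: ✗ does not match
  D. K/J: ✗ does not match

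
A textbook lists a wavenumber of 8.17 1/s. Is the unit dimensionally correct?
No

wavenumber has SI base units: 1 / m
1/s does NOT reduce to 1 / m; a valid unit for wavenumber would be e.g. 1/m.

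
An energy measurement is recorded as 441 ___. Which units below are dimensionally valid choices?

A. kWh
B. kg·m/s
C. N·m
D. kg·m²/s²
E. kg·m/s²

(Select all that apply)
A, C, D

energy has SI base units: kg * m^2 / s^2

Checking each option against kg * m^2 / s^2:
  A. kWh: ✓ matches
  B. kg·m/s: ✗ does not match
  C. N·m: ✓ matches
  D. kg·m²/s²: ✓ matches
  E. kg·m/s²: ✗ does not match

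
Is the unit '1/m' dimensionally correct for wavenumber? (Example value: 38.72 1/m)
Yes

wavenumber has SI base units: 1 / m
1/m reduces to the same SI base units, so it is a valid unit for wavenumber.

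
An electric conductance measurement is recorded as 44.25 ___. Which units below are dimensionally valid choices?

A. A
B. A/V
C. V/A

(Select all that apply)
B

electric conductance has SI base units: A^2 * s^3 / (kg * m^2)

Checking each option against A^2 * s^3 / (kg * m^2):
  A. A: ✗ does not match
  B. A/V: ✓ matches
  C. V/A: ✗ does not match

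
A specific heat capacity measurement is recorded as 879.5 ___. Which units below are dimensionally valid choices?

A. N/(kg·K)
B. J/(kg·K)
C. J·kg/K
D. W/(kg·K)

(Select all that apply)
B

specific heat capacity has SI base units: m^2 / (s^2 * K)

Checking each option against m^2 / (s^2 * K):
  A. N/(kg·K): ✗ does not match
  B. J/(kg·K): ✓ matches
  C. J·kg/K: ✗ does not match
  D. W/(kg·K): ✗ does not match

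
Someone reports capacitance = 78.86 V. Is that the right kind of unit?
No

capacitance has SI base units: A^2 * s^4 / (kg * m^2)
V does NOT reduce to A^2 * s^4 / (kg * m^2); a valid unit for capacitance would be e.g. F.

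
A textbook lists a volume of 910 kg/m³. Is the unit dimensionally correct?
No

volume has SI base units: m^3
kg/m³ does NOT reduce to m^3; a valid unit for volume would be e.g. m³.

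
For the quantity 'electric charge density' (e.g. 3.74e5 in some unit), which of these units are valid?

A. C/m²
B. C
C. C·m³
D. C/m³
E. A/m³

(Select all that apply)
D

electric charge density has SI base units: A * s / m^3

Checking each option against A * s / m^3:
  A. C/m²: ✗ does not match
  B. C: ✗ does not match
  C. C·m³: ✗ does not match
  D. C/m³: ✓ matches
  E. A/m³: ✗ does not match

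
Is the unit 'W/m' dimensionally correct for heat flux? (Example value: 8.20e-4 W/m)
No

heat flux has SI base units: kg / s^3
W/m does NOT reduce to kg / s^3; a valid unit for heat flux would be e.g. W/m².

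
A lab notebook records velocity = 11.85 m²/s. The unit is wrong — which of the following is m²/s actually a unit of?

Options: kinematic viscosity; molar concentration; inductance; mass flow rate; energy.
kinematic viscosity

velocity should have units dimensionally equivalent to m / s (e.g. m/s).
The given unit 'm²/s' reduces to m^2 / s. Of the listed options, that is the dimensionality of kinematic viscosity.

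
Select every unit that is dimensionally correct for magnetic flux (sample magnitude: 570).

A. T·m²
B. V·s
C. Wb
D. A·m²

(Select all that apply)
A, B, C

magnetic flux has SI base units: kg * m^2 / (A * s^2)

Checking each option against kg * m^2 / (A * s^2):
  A. T·m²: ✓ matches
  B. V·s: ✓ matches
  C. Wb: ✓ matches
  D. A·m²: ✗ does not match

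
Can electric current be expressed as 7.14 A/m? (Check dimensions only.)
No

electric current has SI base units: A
A/m does NOT reduce to A; a valid unit for electric current would be e.g. A.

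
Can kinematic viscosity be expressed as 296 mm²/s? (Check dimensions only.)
Yes

kinematic viscosity has SI base units: m^2 / s
mm²/s reduces to the same SI base units, so it is a valid unit for kinematic viscosity.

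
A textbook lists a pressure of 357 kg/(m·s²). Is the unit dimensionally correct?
Yes

pressure has SI base units: kg / (m * s^2)
kg/(m·s²) reduces to the same SI base units, so it is a valid unit for pressure.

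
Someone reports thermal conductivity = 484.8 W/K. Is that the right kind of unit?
No

thermal conductivity has SI base units: kg * m / (s^3 * K)
W/K does NOT reduce to kg * m / (s^3 * K); a valid unit for thermal conductivity would be e.g. W/(m·K).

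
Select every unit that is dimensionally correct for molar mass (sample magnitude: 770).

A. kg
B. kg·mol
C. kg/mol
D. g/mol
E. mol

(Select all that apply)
C, D

molar mass has SI base units: kg / mol

Checking each option against kg / mol:
  A. kg: ✗ does not match
  B. kg·mol: ✗ does not match
  C. kg/mol: ✓ matches
  D. g/mol: ✓ matches
  E. mol: ✗ does not match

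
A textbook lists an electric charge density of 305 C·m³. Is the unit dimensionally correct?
No

electric charge density has SI base units: A * s / m^3
C·m³ does NOT reduce to A * s / m^3; a valid unit for electric charge density would be e.g. C/m³.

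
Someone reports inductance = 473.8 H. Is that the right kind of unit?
Yes

inductance has SI base units: kg * m^2 / (A^2 * s^2)
H reduces to the same SI base units, so it is a valid unit for inductance.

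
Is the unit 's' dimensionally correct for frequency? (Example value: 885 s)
No

frequency has SI base units: 1 / s
s does NOT reduce to 1 / s; a valid unit for frequency would be e.g. Hz.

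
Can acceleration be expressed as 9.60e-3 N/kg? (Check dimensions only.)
Yes

acceleration has SI base units: m / s^2
N/kg reduces to the same SI base units, so it is a valid unit for acceleration.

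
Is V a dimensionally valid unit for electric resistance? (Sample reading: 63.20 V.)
No

electric resistance has SI base units: kg * m^2 / (A^2 * s^3)
V does NOT reduce to kg * m^2 / (A^2 * s^3); a valid unit for electric resistance would be e.g. Ω.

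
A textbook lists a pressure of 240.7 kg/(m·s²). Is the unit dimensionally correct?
Yes

pressure has SI base units: kg / (m * s^2)
kg/(m·s²) reduces to the same SI base units, so it is a valid unit for pressure.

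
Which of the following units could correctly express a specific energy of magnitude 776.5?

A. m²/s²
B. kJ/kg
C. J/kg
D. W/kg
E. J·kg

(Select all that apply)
A, B, C

specific energy has SI base units: m^2 / s^2

Checking each option against m^2 / s^2:
  A. m²/s²: ✓ matches
  B. kJ/kg: ✓ matches
  C. J/kg: ✓ matches
  D. W/kg: ✗ does not match
  E. J·kg: ✗ does not match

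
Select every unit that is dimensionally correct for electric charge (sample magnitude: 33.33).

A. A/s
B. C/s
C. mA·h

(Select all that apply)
C

electric charge has SI base units: A * s

Checking each option against A * s:
  A. A/s: ✗ does not match
  B. C/s: ✗ does not match
  C. mA·h: ✓ matches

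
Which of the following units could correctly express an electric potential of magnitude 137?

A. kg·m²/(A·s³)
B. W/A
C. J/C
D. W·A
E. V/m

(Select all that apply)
A, B, C

electric potential has SI base units: kg * m^2 / (A * s^3)

Checking each option against kg * m^2 / (A * s^3):
  A. kg·m²/(A·s³): ✓ matches
  B. W/A: ✓ matches
  C. J/C: ✓ matches
  D. W·A: ✗ does not match
  E. V/m: ✗ does not match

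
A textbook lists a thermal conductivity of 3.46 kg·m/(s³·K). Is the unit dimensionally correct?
Yes

thermal conductivity has SI base units: kg * m / (s^3 * K)
kg·m/(s³·K) reduces to the same SI base units, so it is a valid unit for thermal conductivity.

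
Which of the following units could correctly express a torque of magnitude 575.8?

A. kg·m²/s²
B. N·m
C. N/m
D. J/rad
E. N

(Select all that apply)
A, B, D

torque has SI base units: kg * m^2 / s^2

Checking each option against kg * m^2 / s^2:
  A. kg·m²/s²: ✓ matches
  B. N·m: ✓ matches
  C. N/m: ✗ does not match
  D. J/rad: ✓ matches
  E. N: ✗ does not match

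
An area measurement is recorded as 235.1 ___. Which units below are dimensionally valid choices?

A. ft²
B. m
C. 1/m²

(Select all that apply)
A

area has SI base units: m^2

Checking each option against m^2:
  A. ft²: ✓ matches
  B. m: ✗ does not match
  C. 1/m²: ✗ does not match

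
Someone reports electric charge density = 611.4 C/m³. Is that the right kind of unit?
Yes

electric charge density has SI base units: A * s / m^3
C/m³ reduces to the same SI base units, so it is a valid unit for electric charge density.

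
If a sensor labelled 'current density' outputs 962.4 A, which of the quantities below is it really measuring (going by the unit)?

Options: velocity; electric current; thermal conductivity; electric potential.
electric current

current density should have units dimensionally equivalent to A / m^2 (e.g. A/m²).
The given unit 'A' reduces to A. Of the listed options, that is the dimensionality of electric current.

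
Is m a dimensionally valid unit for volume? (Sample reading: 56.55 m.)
No

volume has SI base units: m^3
m does NOT reduce to m^3; a valid unit for volume would be e.g. m³.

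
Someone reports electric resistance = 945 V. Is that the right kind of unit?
No

electric resistance has SI base units: kg * m^2 / (A^2 * s^3)
V does NOT reduce to kg * m^2 / (A^2 * s^3); a valid unit for electric resistance would be e.g. Ω.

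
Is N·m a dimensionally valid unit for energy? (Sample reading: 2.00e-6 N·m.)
Yes

energy has SI base units: kg * m^2 / s^2
N·m reduces to the same SI base units, so it is a valid unit for energy.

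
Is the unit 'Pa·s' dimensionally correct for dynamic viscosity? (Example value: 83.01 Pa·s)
Yes

dynamic viscosity has SI base units: kg / (m * s)
Pa·s reduces to the same SI base units, so it is a valid unit for dynamic viscosity.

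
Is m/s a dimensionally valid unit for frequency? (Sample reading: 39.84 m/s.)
No

frequency has SI base units: 1 / s
m/s does NOT reduce to 1 / s; a valid unit for frequency would be e.g. Hz.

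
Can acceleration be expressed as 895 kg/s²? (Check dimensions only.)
No

acceleration has SI base units: m / s^2
kg/s² does NOT reduce to m / s^2; a valid unit for acceleration would be e.g. m/s².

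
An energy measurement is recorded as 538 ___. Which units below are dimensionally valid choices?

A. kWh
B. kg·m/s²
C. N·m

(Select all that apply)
A, C

energy has SI base units: kg * m^2 / s^2

Checking each option against kg * m^2 / s^2:
  A. kWh: ✓ matches
  B. kg·m/s²: ✗ does not match
  C. N·m: ✓ matches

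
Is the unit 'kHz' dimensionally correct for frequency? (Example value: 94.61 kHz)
Yes

frequency has SI base units: 1 / s
kHz reduces to the same SI base units, so it is a valid unit for frequency.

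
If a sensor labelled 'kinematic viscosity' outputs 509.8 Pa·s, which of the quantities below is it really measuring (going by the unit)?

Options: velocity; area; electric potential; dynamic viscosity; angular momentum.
dynamic viscosity

kinematic viscosity should have units dimensionally equivalent to m^2 / s (e.g. m²/s).
The given unit 'Pa·s' reduces to kg / (m * s). Of the listed options, that is the dimensionality of dynamic viscosity.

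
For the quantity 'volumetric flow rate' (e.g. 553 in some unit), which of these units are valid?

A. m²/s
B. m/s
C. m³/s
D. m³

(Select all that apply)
C

volumetric flow rate has SI base units: m^3 / s

Checking each option against m^3 / s:
  A. m²/s: ✗ does not match
  B. m/s: ✗ does not match
  C. m³/s: ✓ matches
  D. m³: ✗ does not match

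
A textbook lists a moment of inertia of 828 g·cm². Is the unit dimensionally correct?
Yes

moment of inertia has SI base units: kg * m^2
g·cm² reduces to the same SI base units, so it is a valid unit for moment of inertia.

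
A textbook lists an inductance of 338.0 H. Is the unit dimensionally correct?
Yes

inductance has SI base units: kg * m^2 / (A^2 * s^2)
H reduces to the same SI base units, so it is a valid unit for inductance.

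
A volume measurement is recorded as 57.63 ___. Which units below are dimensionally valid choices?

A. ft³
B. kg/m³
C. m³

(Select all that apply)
A, C

volume has SI base units: m^3

Checking each option against m^3:
  A. ft³: ✓ matches
  B. kg/m³: ✗ does not match
  C. m³: ✓ matches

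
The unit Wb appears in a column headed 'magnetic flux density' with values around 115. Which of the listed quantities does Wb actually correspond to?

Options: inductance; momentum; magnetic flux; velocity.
magnetic flux

magnetic flux density should have units dimensionally equivalent to kg / (A * s^2) (e.g. T).
The given unit 'Wb' reduces to kg * m^2 / (A * s^2). Of the listed options, that is the dimensionality of magnetic flux.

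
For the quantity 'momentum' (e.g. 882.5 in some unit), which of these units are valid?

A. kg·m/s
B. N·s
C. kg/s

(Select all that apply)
A, B

momentum has SI base units: kg * m / s

Checking each option against kg * m / s:
  A. kg·m/s: ✓ matches
  B. N·s: ✓ matches
  C. kg/s: ✗ does not match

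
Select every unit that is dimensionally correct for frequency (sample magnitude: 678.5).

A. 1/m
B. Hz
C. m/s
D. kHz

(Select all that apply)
B, D

frequency has SI base units: 1 / s

Checking each option against 1 / s:
  A. 1/m: ✗ does not match
  B. Hz: ✓ matches
  C. m/s: ✗ does not match
  D. kHz: ✓ matches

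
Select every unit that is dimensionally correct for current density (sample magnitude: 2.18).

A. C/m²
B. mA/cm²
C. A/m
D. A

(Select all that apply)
B

current density has SI base units: A / m^2

Checking each option against A / m^2:
  A. C/m²: ✗ does not match
  B. mA/cm²: ✓ matches
  C. A/m: ✗ does not match
  D. A: ✗ does not match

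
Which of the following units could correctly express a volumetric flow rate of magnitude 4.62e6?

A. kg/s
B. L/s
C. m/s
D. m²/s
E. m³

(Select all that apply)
B

volumetric flow rate has SI base units: m^3 / s

Checking each option against m^3 / s:
  A. kg/s: ✗ does not match
  B. L/s: ✓ matches
  C. m/s: ✗ does not match
  D. m²/s: ✗ does not match
  E. m³: ✗ does not match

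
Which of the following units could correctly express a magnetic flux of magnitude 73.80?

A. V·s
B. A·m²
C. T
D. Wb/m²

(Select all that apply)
A

magnetic flux has SI base units: kg * m^2 / (A * s^2)

Checking each option against kg * m^2 / (A * s^2):
  A. V·s: ✓ matches
  B. A·m²: ✗ does not match
  C. T: ✗ does not match
  D. Wb/m²: ✗ does not match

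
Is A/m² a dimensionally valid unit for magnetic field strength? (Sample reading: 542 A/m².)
No

magnetic field strength has SI base units: A / m
A/m² does NOT reduce to A / m; a valid unit for magnetic field strength would be e.g. A/m.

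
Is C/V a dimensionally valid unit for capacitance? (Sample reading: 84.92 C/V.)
Yes

capacitance has SI base units: A^2 * s^4 / (kg * m^2)
C/V reduces to the same SI base units, so it is a valid unit for capacitance.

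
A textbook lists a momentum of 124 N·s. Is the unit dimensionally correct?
Yes

momentum has SI base units: kg * m / s
N·s reduces to the same SI base units, so it is a valid unit for momentum.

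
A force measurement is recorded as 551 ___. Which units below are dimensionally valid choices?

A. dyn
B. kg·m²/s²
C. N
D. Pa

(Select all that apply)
A, C

force has SI base units: kg * m / s^2

Checking each option against kg * m / s^2:
  A. dyn: ✓ matches
  B. kg·m²/s²: ✗ does not match
  C. N: ✓ matches
  D. Pa: ✗ does not match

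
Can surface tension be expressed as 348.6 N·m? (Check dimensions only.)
No

surface tension has SI base units: kg / s^2
N·m does NOT reduce to kg / s^2; a valid unit for surface tension would be e.g. N/m.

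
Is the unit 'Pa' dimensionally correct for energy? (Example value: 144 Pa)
No

energy has SI base units: kg * m^2 / s^2
Pa does NOT reduce to kg * m^2 / s^2; a valid unit for energy would be e.g. J.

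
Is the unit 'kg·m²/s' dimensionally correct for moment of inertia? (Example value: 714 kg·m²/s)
No

moment of inertia has SI base units: kg * m^2
kg·m²/s does NOT reduce to kg * m^2; a valid unit for moment of inertia would be e.g. kg·m².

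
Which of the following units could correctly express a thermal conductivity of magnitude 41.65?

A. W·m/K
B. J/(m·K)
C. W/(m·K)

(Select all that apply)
C

thermal conductivity has SI base units: kg * m / (s^3 * K)

Checking each option against kg * m / (s^3 * K):
  A. W·m/K: ✗ does not match
  B. J/(m·K): ✗ does not match
  C. W/(m·K): ✓ matches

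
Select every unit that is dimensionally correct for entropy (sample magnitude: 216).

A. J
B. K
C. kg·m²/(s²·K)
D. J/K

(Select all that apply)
C, D

entropy has SI base units: kg * m^2 / (s^2 * K)

Checking each option against kg * m^2 / (s^2 * K):
  A. J: ✗ does not match
  B. K: ✗ does not match
  C. kg·m²/(s²·K): ✓ matches
  D. J/K: ✓ matches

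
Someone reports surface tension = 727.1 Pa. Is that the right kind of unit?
No

surface tension has SI base units: kg / s^2
Pa does NOT reduce to kg / s^2; a valid unit for surface tension would be e.g. N/m.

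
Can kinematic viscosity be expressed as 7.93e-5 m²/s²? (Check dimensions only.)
No

kinematic viscosity has SI base units: m^2 / s
m²/s² does NOT reduce to m^2 / s; a valid unit for kinematic viscosity would be e.g. m²/s.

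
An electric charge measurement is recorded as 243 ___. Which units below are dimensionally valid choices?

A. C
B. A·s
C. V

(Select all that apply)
A, B

electric charge has SI base units: A * s

Checking each option against A * s:
  A. C: ✓ matches
  B. A·s: ✓ matches
  C. V: ✗ does not match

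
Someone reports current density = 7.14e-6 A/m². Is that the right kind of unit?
Yes

current density has SI base units: A / m^2
A/m² reduces to the same SI base units, so it is a valid unit for current density.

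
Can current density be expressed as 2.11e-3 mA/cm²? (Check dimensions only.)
Yes

current density has SI base units: A / m^2
mA/cm² reduces to the same SI base units, so it is a valid unit for current density.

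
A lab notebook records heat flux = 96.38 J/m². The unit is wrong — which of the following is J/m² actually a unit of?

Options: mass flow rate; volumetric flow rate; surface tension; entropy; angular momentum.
surface tension

heat flux should have units dimensionally equivalent to kg / s^3 (e.g. W/m²).
The given unit 'J/m²' reduces to kg / s^2. Of the listed options, that is the dimensionality of surface tension.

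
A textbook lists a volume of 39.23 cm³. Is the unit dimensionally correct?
Yes

volume has SI base units: m^3
cm³ reduces to the same SI base units, so it is a valid unit for volume.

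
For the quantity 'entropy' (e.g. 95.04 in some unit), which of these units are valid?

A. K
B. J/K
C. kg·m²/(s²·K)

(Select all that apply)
B, C

entropy has SI base units: kg * m^2 / (s^2 * K)

Checking each option against kg * m^2 / (s^2 * K):
  A. K: ✗ does not match
  B. J/K: ✓ matches
  C. kg·m²/(s²·K): ✓ matches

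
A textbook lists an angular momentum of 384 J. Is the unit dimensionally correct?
No

angular momentum has SI base units: kg * m^2 / s
J does NOT reduce to kg * m^2 / s; a valid unit for angular momentum would be e.g. kg·m²/s.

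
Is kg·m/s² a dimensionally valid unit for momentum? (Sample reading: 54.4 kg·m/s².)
No

momentum has SI base units: kg * m / s
kg·m/s² does NOT reduce to kg * m / s; a valid unit for momentum would be e.g. kg·m/s.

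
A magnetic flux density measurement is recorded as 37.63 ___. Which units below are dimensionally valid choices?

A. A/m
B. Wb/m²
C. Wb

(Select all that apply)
B

magnetic flux density has SI base units: kg / (A * s^2)

Checking each option against kg / (A * s^2):
  A. A/m: ✗ does not match
  B. Wb/m²: ✓ matches
  C. Wb: ✗ does not match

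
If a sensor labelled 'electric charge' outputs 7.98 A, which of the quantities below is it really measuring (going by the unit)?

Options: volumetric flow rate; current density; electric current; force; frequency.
electric current

electric charge should have units dimensionally equivalent to A * s (e.g. C).
The given unit 'A' reduces to A. Of the listed options, that is the dimensionality of electric current.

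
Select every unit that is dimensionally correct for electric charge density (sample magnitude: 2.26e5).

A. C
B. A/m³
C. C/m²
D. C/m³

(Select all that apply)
D

electric charge density has SI base units: A * s / m^3

Checking each option against A * s / m^3:
  A. C: ✗ does not match
  B. A/m³: ✗ does not match
  C. C/m²: ✗ does not match
  D. C/m³: ✓ matches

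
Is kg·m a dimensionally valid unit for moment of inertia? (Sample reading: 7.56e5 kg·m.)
No

moment of inertia has SI base units: kg * m^2
kg·m does NOT reduce to kg * m^2; a valid unit for moment of inertia would be e.g. kg·m².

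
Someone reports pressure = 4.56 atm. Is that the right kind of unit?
Yes

pressure has SI base units: kg / (m * s^2)
atm reduces to the same SI base units, so it is a valid unit for pressure.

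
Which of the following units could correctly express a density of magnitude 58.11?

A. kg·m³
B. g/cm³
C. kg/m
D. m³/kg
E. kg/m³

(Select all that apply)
B, E

density has SI base units: kg / m^3

Checking each option against kg / m^3:
  A. kg·m³: ✗ does not match
  B. g/cm³: ✓ matches
  C. kg/m: ✗ does not match
  D. m³/kg: ✗ does not match
  E. kg/m³: ✓ matches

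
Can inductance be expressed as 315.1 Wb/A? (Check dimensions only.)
Yes

inductance has SI base units: kg * m^2 / (A^2 * s^2)
Wb/A reduces to the same SI base units, so it is a valid unit for inductance.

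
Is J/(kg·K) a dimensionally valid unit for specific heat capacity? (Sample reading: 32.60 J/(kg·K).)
Yes

specific heat capacity has SI base units: m^2 / (s^2 * K)
J/(kg·K) reduces to the same SI base units, so it is a valid unit for specific heat capacity.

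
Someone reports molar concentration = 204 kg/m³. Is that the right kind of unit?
No

molar concentration has SI base units: mol / m^3
kg/m³ does NOT reduce to mol / m^3; a valid unit for molar concentration would be e.g. mol/m³.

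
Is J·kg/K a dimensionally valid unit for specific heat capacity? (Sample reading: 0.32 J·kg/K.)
No

specific heat capacity has SI base units: m^2 / (s^2 * K)
J·kg/K does NOT reduce to m^2 / (s^2 * K); a valid unit for specific heat capacity would be e.g. J/(kg·K).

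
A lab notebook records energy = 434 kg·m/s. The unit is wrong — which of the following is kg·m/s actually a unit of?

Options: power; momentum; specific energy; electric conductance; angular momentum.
momentum

energy should have units dimensionally equivalent to kg * m^2 / s^2 (e.g. J).
The given unit 'kg·m/s' reduces to kg * m / s. Of the listed options, that is the dimensionality of momentum.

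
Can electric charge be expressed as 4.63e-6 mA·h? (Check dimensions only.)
Yes

electric charge has SI base units: A * s
mA·h reduces to the same SI base units, so it is a valid unit for electric charge.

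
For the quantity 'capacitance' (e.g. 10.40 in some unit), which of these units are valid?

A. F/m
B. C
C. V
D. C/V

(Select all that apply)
D

capacitance has SI base units: A^2 * s^4 / (kg * m^2)

Checking each option against A^2 * s^4 / (kg * m^2):
  A. F/m: ✗ does not match
  B. C: ✗ does not match
  C. V: ✗ does not match
  D. C/V: ✓ matches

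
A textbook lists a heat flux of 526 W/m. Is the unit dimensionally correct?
No

heat flux has SI base units: kg / s^3
W/m does NOT reduce to kg / s^3; a valid unit for heat flux would be e.g. W/m².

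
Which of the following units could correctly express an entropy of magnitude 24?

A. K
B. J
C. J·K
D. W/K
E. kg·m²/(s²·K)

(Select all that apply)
E

entropy has SI base units: kg * m^2 / (s^2 * K)

Checking each option against kg * m^2 / (s^2 * K):
  A. K: ✗ does not match
  B. J: ✗ does not match
  C. J·K: ✗ does not match
  D. W/K: ✗ does not match
  E. kg·m²/(s²·K): ✓ matches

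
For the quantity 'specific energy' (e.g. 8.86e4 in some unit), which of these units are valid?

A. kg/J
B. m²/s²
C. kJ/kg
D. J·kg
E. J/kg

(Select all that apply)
B, C, E

specific energy has SI base units: m^2 / s^2

Checking each option against m^2 / s^2:
  A. kg/J: ✗ does not match
  B. m²/s²: ✓ matches
  C. kJ/kg: ✓ matches
  D. J·kg: ✗ does not match
  E. J/kg: ✓ matches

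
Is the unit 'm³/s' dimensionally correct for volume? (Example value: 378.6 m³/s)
No

volume has SI base units: m^3
m³/s does NOT reduce to m^3; a valid unit for volume would be e.g. m³.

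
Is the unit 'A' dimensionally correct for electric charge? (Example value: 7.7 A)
No

electric charge has SI base units: A * s
A does NOT reduce to A * s; a valid unit for electric charge would be e.g. C.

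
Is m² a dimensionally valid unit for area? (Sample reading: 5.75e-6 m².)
Yes

area has SI base units: m^2
m² reduces to the same SI base units, so it is a valid unit for area.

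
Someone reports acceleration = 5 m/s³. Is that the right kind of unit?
No

acceleration has SI base units: m / s^2
m/s³ does NOT reduce to m / s^2; a valid unit for acceleration would be e.g. m/s².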